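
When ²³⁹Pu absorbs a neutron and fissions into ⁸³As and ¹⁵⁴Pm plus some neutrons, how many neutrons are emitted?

Conserve mass number: 240 = 83 + 154 + k, so k = 240 − 237 = 3.
Check atomic number: 94 = 33 + 61 + 0 = 94. ✓

3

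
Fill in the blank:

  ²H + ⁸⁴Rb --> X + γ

Sr-86

Conserve mass number: 2 + 84 = A + 0, so A = 86.
Conserve atomic number: 1 + 37 = Z + 0, so Z = 38.
Z = 38 is strontium, so the species is ⁸⁶Sr.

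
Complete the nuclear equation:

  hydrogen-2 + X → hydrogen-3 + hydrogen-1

Conserve mass number: 2 + A = 3 + 1, so A = 2.
Conserve atomic number: 1 + Z = 1 + 1, so Z = 1.
A = 2 and Z = 1 is hydrogen-2 — a deuteron.

deuteron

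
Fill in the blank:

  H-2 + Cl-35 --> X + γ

Ar-37

Conserve mass number: 2 + 35 = A + 0, so A = 37.
Conserve atomic number: 1 + 17 = Z + 0, so Z = 18.
Z = 18 is argon, so the species is Ar-37.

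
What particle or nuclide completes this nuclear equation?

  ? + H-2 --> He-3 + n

Conserve mass number: A + 2 = 3 + 1, so A = 2.
Conserve atomic number: Z + 1 = 2 + 0, so Z = 1.
A = 2 and Z = 1 is H-2 — a deuteron.

deuteron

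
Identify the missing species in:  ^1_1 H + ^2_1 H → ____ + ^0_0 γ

He-3

Conserve mass number: 1 + 2 = A + 0, so A = 3.
Conserve atomic number: 1 + 1 = Z + 0, so Z = 2.
Z = 2 is helium, so the species is ^3_2 He.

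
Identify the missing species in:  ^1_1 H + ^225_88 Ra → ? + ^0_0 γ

Conserve mass number: 1 + 225 = A + 0, so A = 226.
Conserve atomic number: 1 + 88 = Z + 0, so Z = 89.
Z = 89 is actinium, so the species is ^226_89 Ac.

Ac-226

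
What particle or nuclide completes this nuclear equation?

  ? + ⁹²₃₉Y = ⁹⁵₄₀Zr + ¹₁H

alpha particle

Conserve mass number: A + 92 = 95 + 1, so A = 4.
Conserve atomic number: Z + 39 = 40 + 1, so Z = 2.
A = 4 and Z = 2 is ⁴₂He — an alpha particle.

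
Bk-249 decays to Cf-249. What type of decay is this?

beta-minus decay

ΔA = 249 − 249 = 0; ΔZ = 98 − 97 = +1.
A is unchanged and Z rises by 1 — a neutron has become a proton (β⁻ decay).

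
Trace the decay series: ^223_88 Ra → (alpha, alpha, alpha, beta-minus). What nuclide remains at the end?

Start: (A, Z) = (223, 88).
After α: (219, 86).
After α: (215, 84).
After α: (211, 82).
After β⁻: (211, 83).
Z = 83 is bismuth.

Bi-211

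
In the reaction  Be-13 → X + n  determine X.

Conserve mass number: 13 = A + 1, so A = 12.
Conserve atomic number: 4 = Z + 0, so Z = 4.
Z = 4 is beryllium, so the species is Be-12.

Be-12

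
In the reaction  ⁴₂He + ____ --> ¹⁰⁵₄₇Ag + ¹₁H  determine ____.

Conserve mass number: 4 + A = 105 + 1, so A = 102.
Conserve atomic number: 2 + Z = 47 + 1, so Z = 46.
Z = 46 is palladium, so the species is ¹⁰²₄₆Pd.

Pd-102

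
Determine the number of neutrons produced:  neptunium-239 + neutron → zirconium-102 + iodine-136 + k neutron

Conserve mass number: 240 = 102 + 136 + k, so k = 240 − 238 = 2.
Check atomic number: 93 = 40 + 53 + 0 = 93. ✓

2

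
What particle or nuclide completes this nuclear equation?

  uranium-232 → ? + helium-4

Conserve mass number: 232 = A + 4, so A = 228.
Conserve atomic number: 92 = Z + 2, so Z = 90.
Z = 90 is thorium, so the species is thorium-228.

Th-228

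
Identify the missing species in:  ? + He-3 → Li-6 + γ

Conserve mass number: A + 3 = 6 + 0, so A = 3.
Conserve atomic number: Z + 2 = 3 + 0, so Z = 1.
A = 3 and Z = 1 is H-3 — a triton.

triton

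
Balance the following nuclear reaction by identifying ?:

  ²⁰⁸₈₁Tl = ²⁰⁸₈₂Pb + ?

Conserve mass number: 208 = 208 + A, so A = 0.
Conserve atomic number: 81 = 82 + Z, so Z = -1.
A = 0 and Z = -1 is ⁰₋₁e — a beta-minus particle.

beta-minus particle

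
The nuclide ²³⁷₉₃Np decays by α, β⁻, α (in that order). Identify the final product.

Start: (A, Z) = (237, 93).
After α: (233, 91).
After β⁻: (233, 92).
After α: (229, 90).
Z = 90 is thorium.

Th-229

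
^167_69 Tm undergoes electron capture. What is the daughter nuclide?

Er-167

Electron capture: mass number changes by +0, atomic number by -1.
A: 167 = 167; Z: 69 − 1 = 68.
Z = 68 is erbium, so the daughter is ^167_68 Er.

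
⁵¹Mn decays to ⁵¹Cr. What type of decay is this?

beta-plus decay or electron capture

ΔA = 51 − 51 = 0; ΔZ = 24 − 25 = -1.
A is unchanged and Z drops by 1 — a proton has become a neutron (β⁺ emission or electron capture).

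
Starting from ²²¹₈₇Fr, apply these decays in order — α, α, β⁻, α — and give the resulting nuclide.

Start: (A, Z) = (221, 87).
After α: (217, 85).
After α: (213, 83).
After β⁻: (213, 84).
After α: (209, 82).
Z = 82 is lead.

Pb-209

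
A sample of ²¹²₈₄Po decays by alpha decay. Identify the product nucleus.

Alpha decay: mass number changes by -4, atomic number by -2.
A: 212 − 4 = 208; Z: 84 − 2 = 82.
Z = 82 is lead, so the daughter is ²⁰⁸₈₂Pb.

Pb-208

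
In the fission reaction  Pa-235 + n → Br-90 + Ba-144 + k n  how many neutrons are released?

Conserve mass number: 236 = 90 + 144 + k, so k = 236 − 234 = 2.
Check atomic number: 91 = 35 + 56 + 0 = 91. ✓

2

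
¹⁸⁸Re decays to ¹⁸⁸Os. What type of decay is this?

ΔA = 188 − 188 = 0; ΔZ = 76 − 75 = +1.
A is unchanged and Z rises by 1 — a neutron has become a proton (β⁻ decay).

beta-minus decay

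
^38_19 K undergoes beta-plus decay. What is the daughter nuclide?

Ar-38

Beta-plus decay: mass number changes by +0, atomic number by -1.
A: 38 = 38; Z: 19 − 1 = 18.
Z = 18 is argon, so the daughter is ^38_18 Ar.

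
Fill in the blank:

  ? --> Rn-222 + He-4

Ra-226

Conserve mass number: A = 222 + 4, so A = 226.
Conserve atomic number: Z = 86 + 2, so Z = 88.
Z = 88 is radium, so the species is Ra-226.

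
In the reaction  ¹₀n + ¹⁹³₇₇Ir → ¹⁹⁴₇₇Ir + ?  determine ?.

Conserve mass number: 1 + 193 = 194 + A, so A = 0.
Conserve atomic number: 0 + 77 = 77 + Z, so Z = 0.
A = 0 and Z = 0 is ⁰₀γ — a gamma ray.

gamma ray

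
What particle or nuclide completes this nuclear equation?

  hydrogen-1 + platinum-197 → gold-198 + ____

gamma ray

Conserve mass number: 1 + 197 = 198 + A, so A = 0.
Conserve atomic number: 1 + 78 = 79 + Z, so Z = 0.
A = 0 and Z = 0 is γ — a gamma ray.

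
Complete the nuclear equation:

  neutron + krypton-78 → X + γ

Conserve mass number: 1 + 78 = A + 0, so A = 79.
Conserve atomic number: 0 + 36 = Z + 0, so Z = 36.
Z = 36 is krypton, so the species is krypton-79.

Kr-79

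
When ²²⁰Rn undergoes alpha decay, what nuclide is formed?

Alpha decay: mass number changes by -4, atomic number by -2.
A: 220 − 4 = 216; Z: 86 − 2 = 84.
Z = 84 is polonium, so the daughter is ²¹⁶Po.

Po-216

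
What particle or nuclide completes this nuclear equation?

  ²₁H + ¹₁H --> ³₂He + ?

Conserve mass number: 2 + 1 = 3 + A, so A = 0.
Conserve atomic number: 1 + 1 = 2 + Z, so Z = 0.
A = 0 and Z = 0 is ⁰₀γ — a gamma ray.

gamma ray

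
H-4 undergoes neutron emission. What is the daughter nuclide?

H-3

Neutron emission: mass number changes by -1, atomic number by +0.
A: 4 − 1 = 3; Z: 1 = 1.
Z = 1 is hydrogen, so the daughter is H-3.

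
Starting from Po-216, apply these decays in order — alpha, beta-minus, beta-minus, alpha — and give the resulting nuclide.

Start: (A, Z) = (216, 84).
After α: (212, 82).
After β⁻: (212, 83).
After β⁻: (212, 84).
After α: (208, 82).
Z = 82 is lead.

Pb-208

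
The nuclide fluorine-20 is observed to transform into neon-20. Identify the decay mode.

beta-minus decay

ΔA = 20 − 20 = 0; ΔZ = 10 − 9 = +1.
A is unchanged and Z rises by 1 — a neutron has become a proton (β⁻ decay).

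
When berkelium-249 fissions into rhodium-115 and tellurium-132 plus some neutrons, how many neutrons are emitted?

2

Conserve mass number: 249 = 115 + 132 + k, so k = 249 − 247 = 2.
Check atomic number: 97 = 45 + 52 + 0 = 97. ✓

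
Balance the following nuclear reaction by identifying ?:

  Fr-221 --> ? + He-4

At-217

Conserve mass number: 221 = A + 4, so A = 217.
Conserve atomic number: 87 = Z + 2, so Z = 85.
Z = 85 is astatine, so the species is At-217.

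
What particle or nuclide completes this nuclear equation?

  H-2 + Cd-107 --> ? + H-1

Cd-108

Conserve mass number: 2 + 107 = A + 1, so A = 108.
Conserve atomic number: 1 + 48 = Z + 1, so Z = 48.
Z = 48 is cadmium, so the species is Cd-108.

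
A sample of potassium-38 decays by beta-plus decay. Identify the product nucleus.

Ar-38

Beta-plus decay: mass number changes by +0, atomic number by -1.
A: 38 = 38; Z: 19 − 1 = 18.
Z = 18 is argon, so the daughter is argon-38.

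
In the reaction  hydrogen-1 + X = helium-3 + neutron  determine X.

Conserve mass number: 1 + A = 3 + 1, so A = 3.
Conserve atomic number: 1 + Z = 2 + 0, so Z = 1.
A = 3 and Z = 1 is hydrogen-3 — a triton.

triton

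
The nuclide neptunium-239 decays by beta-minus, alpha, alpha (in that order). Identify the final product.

Start: (A, Z) = (239, 93).
After β⁻: (239, 94).
After α: (235, 92).
After α: (231, 90).
Z = 90 is thorium.

Th-231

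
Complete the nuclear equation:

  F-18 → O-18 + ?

Conserve mass number: 18 = 18 + A, so A = 0.
Conserve atomic number: 9 = 8 + Z, so Z = 1.
A = 0 and Z = 1 is e⁺ — a positron.

positron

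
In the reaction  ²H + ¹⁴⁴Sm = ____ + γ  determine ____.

Conserve mass number: 2 + 144 = A + 0, so A = 146.
Conserve atomic number: 1 + 62 = Z + 0, so Z = 63.
Z = 63 is europium, so the species is ¹⁴⁶Eu.

Eu-146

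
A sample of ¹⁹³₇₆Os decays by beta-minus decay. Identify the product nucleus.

Ir-193

Beta-minus decay: mass number changes by +0, atomic number by +1.
A: 193 = 193; Z: 76 + 1 = 77.
Z = 77 is iridium, so the daughter is ¹⁹³₇₇Ir.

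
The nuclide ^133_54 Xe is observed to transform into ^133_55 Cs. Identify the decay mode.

ΔA = 133 − 133 = 0; ΔZ = 55 − 54 = +1.
A is unchanged and Z rises by 1 — a neutron has become a proton (β⁻ decay).

beta-minus decay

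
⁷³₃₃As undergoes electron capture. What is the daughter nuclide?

Electron capture: mass number changes by +0, atomic number by -1.
A: 73 = 73; Z: 33 − 1 = 32.
Z = 32 is germanium, so the daughter is ⁷³₃₂Ge.

Ge-73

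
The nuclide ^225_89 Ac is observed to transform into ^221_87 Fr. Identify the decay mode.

alpha decay

ΔA = 221 − 225 = -4; ΔZ = 87 − 89 = -2.
A drops by 4 and Z drops by 2 — the signature of alpha emission.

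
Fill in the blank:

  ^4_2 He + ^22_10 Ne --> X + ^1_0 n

Mg-25

Conserve mass number: 4 + 22 = A + 1, so A = 25.
Conserve atomic number: 2 + 10 = Z + 0, so Z = 12.
Z = 12 is magnesium, so the species is ^25_12 Mg.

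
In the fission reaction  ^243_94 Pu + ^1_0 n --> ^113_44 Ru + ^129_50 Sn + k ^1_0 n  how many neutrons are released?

Conserve mass number: 244 = 113 + 129 + k, so k = 244 − 242 = 2.
Check atomic number: 94 = 44 + 50 + 0 = 94. ✓

2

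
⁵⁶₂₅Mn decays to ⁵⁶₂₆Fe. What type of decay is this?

ΔA = 56 − 56 = 0; ΔZ = 26 − 25 = +1.
A is unchanged and Z rises by 1 — a neutron has become a proton (β⁻ decay).

beta-minus decay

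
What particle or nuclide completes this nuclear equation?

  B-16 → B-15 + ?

Conserve mass number: 16 = 15 + A, so A = 1.
Conserve atomic number: 5 = 5 + Z, so Z = 0.
A = 1 and Z = 0 is n — a neutron.

neutron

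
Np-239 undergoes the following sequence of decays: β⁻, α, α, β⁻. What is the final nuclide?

Pa-231

Start: (A, Z) = (239, 93).
After β⁻: (239, 94).
After α: (235, 92).
After α: (231, 90).
After β⁻: (231, 91).
Z = 91 is protactinium.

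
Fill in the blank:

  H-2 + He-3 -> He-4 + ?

proton

Conserve mass number: 2 + 3 = 4 + A, so A = 1.
Conserve atomic number: 1 + 2 = 2 + Z, so Z = 1.
A = 1 and Z = 1 is H-1 — a proton.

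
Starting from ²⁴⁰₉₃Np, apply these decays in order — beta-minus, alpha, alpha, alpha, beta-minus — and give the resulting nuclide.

Start: (A, Z) = (240, 93).
After β⁻: (240, 94).
After α: (236, 92).
After α: (232, 90).
After α: (228, 88).
After β⁻: (228, 89).
Z = 89 is actinium.

Ac-228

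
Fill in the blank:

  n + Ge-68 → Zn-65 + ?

alpha particle

Conserve mass number: 1 + 68 = 65 + A, so A = 4.
Conserve atomic number: 0 + 32 = 30 + Z, so Z = 2.
A = 4 and Z = 2 is He-4 — an alpha particle.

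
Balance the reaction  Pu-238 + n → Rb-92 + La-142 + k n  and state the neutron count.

5

Conserve mass number: 239 = 92 + 142 + k, so k = 239 − 234 = 5.
Check atomic number: 94 = 37 + 57 + 0 = 94. ✓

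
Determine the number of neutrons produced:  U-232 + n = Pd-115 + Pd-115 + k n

3

Conserve mass number: 233 = 115 + 115 + k, so k = 233 − 230 = 3.
Check atomic number: 92 = 46 + 46 + 0 = 92. ✓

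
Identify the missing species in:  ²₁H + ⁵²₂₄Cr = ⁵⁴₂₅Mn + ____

gamma ray

Conserve mass number: 2 + 52 = 54 + A, so A = 0.
Conserve atomic number: 1 + 24 = 25 + Z, so Z = 0.
A = 0 and Z = 0 is ⁰₀γ — a gamma ray.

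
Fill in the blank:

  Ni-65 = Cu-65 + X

beta-minus particle

Conserve mass number: 65 = 65 + A, so A = 0.
Conserve atomic number: 28 = 29 + Z, so Z = -1.
A = 0 and Z = -1 is e⁻ — a beta-minus particle.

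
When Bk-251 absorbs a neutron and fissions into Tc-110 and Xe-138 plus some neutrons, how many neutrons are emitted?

4

Conserve mass number: 252 = 110 + 138 + k, so k = 252 − 248 = 4.
Check atomic number: 97 = 43 + 54 + 0 = 97. ✓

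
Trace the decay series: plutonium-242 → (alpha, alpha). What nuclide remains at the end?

Start: (A, Z) = (242, 94).
After α: (238, 92).
After α: (234, 90).
Z = 90 is thorium.

Th-234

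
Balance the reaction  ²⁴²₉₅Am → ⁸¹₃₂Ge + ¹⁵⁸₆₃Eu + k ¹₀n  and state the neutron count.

Conserve mass number: 242 = 81 + 158 + k, so k = 242 − 239 = 3.
Check atomic number: 95 = 32 + 63 + 0 = 95. ✓

3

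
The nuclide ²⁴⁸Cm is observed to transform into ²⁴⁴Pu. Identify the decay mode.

ΔA = 244 − 248 = -4; ΔZ = 94 − 96 = -2.
A drops by 4 and Z drops by 2 — the signature of alpha emission.

alpha decay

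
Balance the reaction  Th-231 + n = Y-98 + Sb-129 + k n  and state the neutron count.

5

Conserve mass number: 232 = 98 + 129 + k, so k = 232 − 227 = 5.
Check atomic number: 90 = 39 + 51 + 0 = 90. ✓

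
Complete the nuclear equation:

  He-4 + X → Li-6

Conserve mass number: 4 + A = 6, so A = 2.
Conserve atomic number: 2 + Z = 3, so Z = 1.
A = 2 and Z = 1 is H-2 — a deuteron.

deuteron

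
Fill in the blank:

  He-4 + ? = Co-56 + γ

Mn-52

Conserve mass number: 4 + A = 56 + 0, so A = 52.
Conserve atomic number: 2 + Z = 27 + 0, so Z = 25.
Z = 25 is manganese, so the species is Mn-52.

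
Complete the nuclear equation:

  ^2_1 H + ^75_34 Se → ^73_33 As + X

alpha particle

Conserve mass number: 2 + 75 = 73 + A, so A = 4.
Conserve atomic number: 1 + 34 = 33 + Z, so Z = 2.
A = 4 and Z = 2 is ^4_2 He — an alpha particle.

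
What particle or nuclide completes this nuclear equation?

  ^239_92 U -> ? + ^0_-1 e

Np-239

Conserve mass number: 239 = A + 0, so A = 239.
Conserve atomic number: 92 = Z − 1, so Z = 93.
Z = 93 is neptunium, so the species is ^239_93 Np.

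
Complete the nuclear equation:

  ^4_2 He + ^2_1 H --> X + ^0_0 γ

Li-6

Conserve mass number: 4 + 2 = A + 0, so A = 6.
Conserve atomic number: 2 + 1 = Z + 0, so Z = 3.
Z = 3 is lithium, so the species is ^6_3 Li.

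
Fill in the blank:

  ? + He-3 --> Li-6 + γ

Conserve mass number: A + 3 = 6 + 0, so A = 3.
Conserve atomic number: Z + 2 = 3 + 0, so Z = 1.
A = 3 and Z = 1 is H-3 — a triton.

triton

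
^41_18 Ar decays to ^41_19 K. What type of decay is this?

ΔA = 41 − 41 = 0; ΔZ = 19 − 18 = +1.
A is unchanged and Z rises by 1 — a neutron has become a proton (β⁻ decay).

beta-minus decay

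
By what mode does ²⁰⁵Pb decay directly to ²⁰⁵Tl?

beta-plus decay or electron capture

ΔA = 205 − 205 = 0; ΔZ = 81 − 82 = -1.
A is unchanged and Z drops by 1 — a proton has become a neutron (β⁺ emission or electron capture).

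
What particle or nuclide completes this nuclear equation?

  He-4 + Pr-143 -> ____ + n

Pm-146

Conserve mass number: 4 + 143 = A + 1, so A = 146.
Conserve atomic number: 2 + 59 = Z + 0, so Z = 61.
Z = 61 is promethium, so the species is Pm-146.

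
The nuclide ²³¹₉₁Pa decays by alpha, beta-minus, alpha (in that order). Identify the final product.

Start: (A, Z) = (231, 91).
After α: (227, 89).
After β⁻: (227, 90).
After α: (223, 88).
Z = 88 is radium.

Ra-223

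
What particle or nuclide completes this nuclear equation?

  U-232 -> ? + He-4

Conserve mass number: 232 = A + 4, so A = 228.
Conserve atomic number: 92 = Z + 2, so Z = 90.
Z = 90 is thorium, so the species is Th-228.

Th-228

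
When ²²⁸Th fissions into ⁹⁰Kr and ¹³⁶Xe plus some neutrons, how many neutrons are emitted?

Conserve mass number: 228 = 90 + 136 + k, so k = 228 − 226 = 2.
Check atomic number: 90 = 36 + 54 + 0 = 90. ✓

2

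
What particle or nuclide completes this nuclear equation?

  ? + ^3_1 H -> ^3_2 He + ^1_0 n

proton

Conserve mass number: A + 3 = 3 + 1, so A = 1.
Conserve atomic number: Z + 1 = 2 + 0, so Z = 1.
A = 1 and Z = 1 is ^1_1 H — a proton.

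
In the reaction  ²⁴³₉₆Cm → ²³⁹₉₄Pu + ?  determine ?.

Conserve mass number: 243 = 239 + A, so A = 4.
Conserve atomic number: 96 = 94 + Z, so Z = 2.
A = 4 and Z = 2 is ⁴₂He — an alpha particle.

alpha particle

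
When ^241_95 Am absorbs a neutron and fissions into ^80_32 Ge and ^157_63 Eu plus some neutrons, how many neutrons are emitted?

Conserve mass number: 242 = 80 + 157 + k, so k = 242 − 237 = 5.
Check atomic number: 95 = 32 + 63 + 0 = 95. ✓

5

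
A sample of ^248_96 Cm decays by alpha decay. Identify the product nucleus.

Alpha decay: mass number changes by -4, atomic number by -2.
A: 248 − 4 = 244; Z: 96 − 2 = 94.
Z = 94 is plutonium, so the daughter is ^244_94 Pu.

Pu-244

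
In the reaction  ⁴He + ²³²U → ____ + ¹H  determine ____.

Conserve mass number: 4 + 232 = A + 1, so A = 235.
Conserve atomic number: 2 + 92 = Z + 1, so Z = 93.
Z = 93 is neptunium, so the species is ²³⁵Np.

Np-235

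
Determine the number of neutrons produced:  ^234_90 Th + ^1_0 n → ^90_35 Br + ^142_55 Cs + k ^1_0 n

Conserve mass number: 235 = 90 + 142 + k, so k = 235 − 232 = 3.
Check atomic number: 90 = 35 + 55 + 0 = 90. ✓

3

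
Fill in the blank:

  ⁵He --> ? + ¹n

Conserve mass number: 5 = A + 1, so A = 4.
Conserve atomic number: 2 = Z + 0, so Z = 2.
A = 4 and Z = 2 is ⁴He — an alpha particle.

He-4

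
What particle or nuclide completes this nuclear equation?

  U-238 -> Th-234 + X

alpha particle

Conserve mass number: 238 = 234 + A, so A = 4.
Conserve atomic number: 92 = 90 + Z, so Z = 2.
A = 4 and Z = 2 is He-4 — an alpha particle.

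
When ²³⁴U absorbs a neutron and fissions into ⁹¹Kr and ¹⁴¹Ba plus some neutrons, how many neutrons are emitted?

3

Conserve mass number: 235 = 91 + 141 + k, so k = 235 − 232 = 3.
Check atomic number: 92 = 36 + 56 + 0 = 92. ✓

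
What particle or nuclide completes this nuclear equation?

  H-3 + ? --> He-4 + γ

Conserve mass number: 3 + A = 4 + 0, so A = 1.
Conserve atomic number: 1 + Z = 2 + 0, so Z = 1.
A = 1 and Z = 1 is H-1 — a proton.

proton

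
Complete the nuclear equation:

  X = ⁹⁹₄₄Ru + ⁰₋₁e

Conserve mass number: A = 99 + 0, so A = 99.
Conserve atomic number: Z = 44 − 1, so Z = 43.
Z = 43 is technetium, so the species is ⁹⁹₄₃Tc.

Tc-99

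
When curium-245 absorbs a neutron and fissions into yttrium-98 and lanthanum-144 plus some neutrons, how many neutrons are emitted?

4

Conserve mass number: 246 = 98 + 144 + k, so k = 246 − 242 = 4.
Check atomic number: 96 = 39 + 57 + 0 = 96. ✓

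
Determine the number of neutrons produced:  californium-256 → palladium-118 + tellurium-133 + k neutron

5

Conserve mass number: 256 = 118 + 133 + k, so k = 256 − 251 = 5.
Check atomic number: 98 = 46 + 52 + 0 = 98. ✓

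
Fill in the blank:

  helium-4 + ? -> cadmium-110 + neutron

Pd-107

Conserve mass number: 4 + A = 110 + 1, so A = 107.
Conserve atomic number: 2 + Z = 48 + 0, so Z = 46.
Z = 46 is palladium, so the species is palladium-107.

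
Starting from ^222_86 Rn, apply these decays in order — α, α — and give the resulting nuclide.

Start: (A, Z) = (222, 86).
After α: (218, 84).
After α: (214, 82).
Z = 82 is lead.

Pb-214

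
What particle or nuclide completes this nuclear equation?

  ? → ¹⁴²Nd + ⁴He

Conserve mass number: A = 142 + 4, so A = 146.
Conserve atomic number: Z = 60 + 2, so Z = 62.
Z = 62 is samarium, so the species is ¹⁴⁶Sm.

Sm-146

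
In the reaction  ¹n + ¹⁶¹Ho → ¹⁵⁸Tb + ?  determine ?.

Conserve mass number: 1 + 161 = 158 + A, so A = 4.
Conserve atomic number: 0 + 67 = 65 + Z, so Z = 2.
A = 4 and Z = 2 is ⁴He — an alpha particle.

alpha particle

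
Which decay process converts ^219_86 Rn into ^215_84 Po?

alpha decay

ΔA = 215 − 219 = -4; ΔZ = 84 − 86 = -2.
A drops by 4 and Z drops by 2 — the signature of alpha emission.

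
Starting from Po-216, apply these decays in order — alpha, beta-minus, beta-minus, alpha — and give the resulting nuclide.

Pb-208

Start: (A, Z) = (216, 84).
After α: (212, 82).
After β⁻: (212, 83).
After β⁻: (212, 84).
After α: (208, 82).
Z = 82 is lead.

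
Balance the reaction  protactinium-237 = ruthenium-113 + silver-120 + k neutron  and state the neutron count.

Conserve mass number: 237 = 113 + 120 + k, so k = 237 − 233 = 4.
Check atomic number: 91 = 44 + 47 + 0 = 91. ✓

4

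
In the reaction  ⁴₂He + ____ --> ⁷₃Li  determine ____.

Conserve mass number: 4 + A = 7, so A = 3.
Conserve atomic number: 2 + Z = 3, so Z = 1.
A = 3 and Z = 1 is ³₁H — a triton.

triton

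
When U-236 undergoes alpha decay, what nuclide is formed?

Th-232

Alpha decay: mass number changes by -4, atomic number by -2.
A: 236 − 4 = 232; Z: 92 − 2 = 90.
Z = 90 is thorium, so the daughter is Th-232.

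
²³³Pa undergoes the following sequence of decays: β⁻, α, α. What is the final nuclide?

Ra-225

Start: (A, Z) = (233, 91).
After β⁻: (233, 92).
After α: (229, 90).
After α: (225, 88).
Z = 88 is radium.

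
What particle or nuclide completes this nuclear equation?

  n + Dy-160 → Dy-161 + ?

Conserve mass number: 1 + 160 = 161 + A, so A = 0.
Conserve atomic number: 0 + 66 = 66 + Z, so Z = 0.
A = 0 and Z = 0 is γ — a gamma ray.

gamma ray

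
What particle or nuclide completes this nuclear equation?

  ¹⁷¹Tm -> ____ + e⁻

Yb-171

Conserve mass number: 171 = A + 0, so A = 171.
Conserve atomic number: 69 = Z − 1, so Z = 70.
Z = 70 is ytterbium, so the species is ¹⁷¹Yb.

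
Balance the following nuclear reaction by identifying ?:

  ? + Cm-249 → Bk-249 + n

proton

Conserve mass number: A + 249 = 249 + 1, so A = 1.
Conserve atomic number: Z + 96 = 97 + 0, so Z = 1.
A = 1 and Z = 1 is H-1 — a proton.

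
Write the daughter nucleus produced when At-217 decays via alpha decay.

Alpha decay: mass number changes by -4, atomic number by -2.
A: 217 − 4 = 213; Z: 85 − 2 = 83.
Z = 83 is bismuth, so the daughter is Bi-213.

Bi-213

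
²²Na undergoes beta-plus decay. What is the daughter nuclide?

Beta-plus decay: mass number changes by +0, atomic number by -1.
A: 22 = 22; Z: 11 − 1 = 10.
Z = 10 is neon, so the daughter is ²²Ne.

Ne-22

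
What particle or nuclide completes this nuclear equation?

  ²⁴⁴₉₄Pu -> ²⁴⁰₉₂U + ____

Conserve mass number: 244 = 240 + A, so A = 4.
Conserve atomic number: 94 = 92 + Z, so Z = 2.
A = 4 and Z = 2 is ⁴₂He — an alpha particle.

alpha particle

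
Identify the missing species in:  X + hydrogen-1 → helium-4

Conserve mass number: A + 1 = 4, so A = 3.
Conserve atomic number: Z + 1 = 2, so Z = 1.
A = 3 and Z = 1 is hydrogen-3 — a triton.

triton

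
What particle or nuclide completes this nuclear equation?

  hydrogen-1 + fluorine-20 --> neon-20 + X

neutron

Conserve mass number: 1 + 20 = 20 + A, so A = 1.
Conserve atomic number: 1 + 9 = 10 + Z, so Z = 0.
A = 1 and Z = 0 is neutron — a neutron.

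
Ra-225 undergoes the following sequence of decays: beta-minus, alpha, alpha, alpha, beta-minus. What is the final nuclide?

Po-213

Start: (A, Z) = (225, 88).
After β⁻: (225, 89).
After α: (221, 87).
After α: (217, 85).
After α: (213, 83).
After β⁻: (213, 84).
Z = 84 is polonium.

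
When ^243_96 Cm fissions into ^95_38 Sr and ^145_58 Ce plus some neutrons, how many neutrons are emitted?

3

Conserve mass number: 243 = 95 + 145 + k, so k = 243 − 240 = 3.
Check atomic number: 96 = 38 + 58 + 0 = 96. ✓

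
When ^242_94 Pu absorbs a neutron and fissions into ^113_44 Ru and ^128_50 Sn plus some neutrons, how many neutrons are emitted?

2

Conserve mass number: 243 = 113 + 128 + k, so k = 243 − 241 = 2.
Check atomic number: 94 = 44 + 50 + 0 = 94. ✓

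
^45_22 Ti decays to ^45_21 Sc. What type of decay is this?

ΔA = 45 − 45 = 0; ΔZ = 21 − 22 = -1.
A is unchanged and Z drops by 1 — a proton has become a neutron (β⁺ emission or electron capture).

beta-plus decay or electron capture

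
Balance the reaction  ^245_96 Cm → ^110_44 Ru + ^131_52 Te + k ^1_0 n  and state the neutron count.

Conserve mass number: 245 = 110 + 131 + k, so k = 245 − 241 = 4.
Check atomic number: 96 = 44 + 52 + 0 = 96. ✓

4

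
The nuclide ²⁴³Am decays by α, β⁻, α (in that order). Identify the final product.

Start: (A, Z) = (243, 95).
After α: (239, 93).
After β⁻: (239, 94).
After α: (235, 92).
Z = 92 is uranium.

U-235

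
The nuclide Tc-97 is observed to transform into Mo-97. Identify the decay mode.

ΔA = 97 − 97 = 0; ΔZ = 42 − 43 = -1.
A is unchanged and Z drops by 1 — a proton has become a neutron (β⁺ emission or electron capture).

beta-plus decay or electron capture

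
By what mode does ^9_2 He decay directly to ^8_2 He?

neutron emission

ΔA = 8 − 9 = -1; ΔZ = 2 − 2 = +0.
A drops by 1 with Z unchanged — a neutron was emitted.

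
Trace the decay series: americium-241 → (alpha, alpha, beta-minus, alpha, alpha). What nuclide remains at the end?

Ra-225

Start: (A, Z) = (241, 95).
After α: (237, 93).
After α: (233, 91).
After β⁻: (233, 92).
After α: (229, 90).
After α: (225, 88).
Z = 88 is radium.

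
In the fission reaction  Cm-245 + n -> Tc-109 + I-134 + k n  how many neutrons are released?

Conserve mass number: 246 = 109 + 134 + k, so k = 246 − 243 = 3.
Check atomic number: 96 = 43 + 53 + 0 = 96. ✓

3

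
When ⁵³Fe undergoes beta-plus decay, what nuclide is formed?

Mn-53

Beta-plus decay: mass number changes by +0, atomic number by -1.
A: 53 = 53; Z: 26 − 1 = 25.
Z = 25 is manganese, so the daughter is ⁵³Mn.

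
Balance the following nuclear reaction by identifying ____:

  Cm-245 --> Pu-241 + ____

alpha particle

Conserve mass number: 245 = 241 + A, so A = 4.
Conserve atomic number: 96 = 94 + Z, so Z = 2.
A = 4 and Z = 2 is He-4 — an alpha particle.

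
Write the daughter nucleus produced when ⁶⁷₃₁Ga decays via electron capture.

Zn-67

Electron capture: mass number changes by +0, atomic number by -1.
A: 67 = 67; Z: 31 − 1 = 30.
Z = 30 is zinc, so the daughter is ⁶⁷₃₀Zn.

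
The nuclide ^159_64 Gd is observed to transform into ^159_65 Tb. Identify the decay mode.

ΔA = 159 − 159 = 0; ΔZ = 65 − 64 = +1.
A is unchanged and Z rises by 1 — a neutron has become a proton (β⁻ decay).

beta-minus decay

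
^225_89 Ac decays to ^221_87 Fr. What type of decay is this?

alpha decay

ΔA = 221 − 225 = -4; ΔZ = 87 − 89 = -2.
A drops by 4 and Z drops by 2 — the signature of alpha emission.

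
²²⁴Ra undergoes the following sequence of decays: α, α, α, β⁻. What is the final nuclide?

Start: (A, Z) = (224, 88).
After α: (220, 86).
After α: (216, 84).
After α: (212, 82).
After β⁻: (212, 83).
Z = 83 is bismuth.

Bi-212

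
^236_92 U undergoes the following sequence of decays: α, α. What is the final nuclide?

Ra-228

Start: (A, Z) = (236, 92).
After α: (232, 90).
After α: (228, 88).
Z = 88 is radium.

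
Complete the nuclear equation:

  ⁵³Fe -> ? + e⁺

Conserve mass number: 53 = A + 0, so A = 53.
Conserve atomic number: 26 = Z + 1, so Z = 25.
Z = 25 is manganese, so the species is ⁵³Mn.

Mn-53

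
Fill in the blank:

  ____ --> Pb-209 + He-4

Po-213

Conserve mass number: A = 209 + 4, so A = 213.
Conserve atomic number: Z = 82 + 2, so Z = 84.
Z = 84 is polonium, so the species is Po-213.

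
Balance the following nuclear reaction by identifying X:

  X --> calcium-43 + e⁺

Sc-43

Conserve mass number: A = 43 + 0, so A = 43.
Conserve atomic number: Z = 20 + 1, so Z = 21.
Z = 21 is scandium, so the species is scandium-43.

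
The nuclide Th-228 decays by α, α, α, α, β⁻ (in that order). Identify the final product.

Bi-212

Start: (A, Z) = (228, 90).
After α: (224, 88).
After α: (220, 86).
After α: (216, 84).
After α: (212, 82).
After β⁻: (212, 83).
Z = 83 is bismuth.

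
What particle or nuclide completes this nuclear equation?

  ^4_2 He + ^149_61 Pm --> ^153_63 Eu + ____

Conserve mass number: 4 + 149 = 153 + A, so A = 0.
Conserve atomic number: 2 + 61 = 63 + Z, so Z = 0.
A = 0 and Z = 0 is ^0_0 γ — a gamma ray.

gamma ray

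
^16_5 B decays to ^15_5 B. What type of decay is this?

ΔA = 15 − 16 = -1; ΔZ = 5 − 5 = +0.
A drops by 1 with Z unchanged — a neutron was emitted.

neutron emission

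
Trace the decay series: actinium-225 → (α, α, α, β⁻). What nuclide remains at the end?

Start: (A, Z) = (225, 89).
After α: (221, 87).
After α: (217, 85).
After α: (213, 83).
After β⁻: (213, 84).
Z = 84 is polonium.

Po-213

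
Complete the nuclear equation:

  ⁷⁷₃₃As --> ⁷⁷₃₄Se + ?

beta-minus particle

Conserve mass number: 77 = 77 + A, so A = 0.
Conserve atomic number: 33 = 34 + Z, so Z = -1.
A = 0 and Z = -1 is ⁰₋₁e — a beta-minus particle.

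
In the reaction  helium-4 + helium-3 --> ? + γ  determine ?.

Conserve mass number: 4 + 3 = A + 0, so A = 7.
Conserve atomic number: 2 + 2 = Z + 0, so Z = 4.
Z = 4 is beryllium, so the species is beryllium-7.

Be-7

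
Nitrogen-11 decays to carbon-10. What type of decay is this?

ΔA = 10 − 11 = -1; ΔZ = 6 − 7 = -1.
A drops by 1 and Z drops by 1 — a proton was emitted.

proton emission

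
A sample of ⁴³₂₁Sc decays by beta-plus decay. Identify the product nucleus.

Ca-43

Beta-plus decay: mass number changes by +0, atomic number by -1.
A: 43 = 43; Z: 21 − 1 = 20.
Z = 20 is calcium, so the daughter is ⁴³₂₀Ca.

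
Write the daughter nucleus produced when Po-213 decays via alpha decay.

Alpha decay: mass number changes by -4, atomic number by -2.
A: 213 − 4 = 209; Z: 84 − 2 = 82.
Z = 82 is lead, so the daughter is Pb-209.

Pb-209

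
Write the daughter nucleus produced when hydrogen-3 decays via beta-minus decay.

Beta-minus decay: mass number changes by +0, atomic number by +1.
A: 3 = 3; Z: 1 + 1 = 2.
Z = 2 is helium, so the daughter is helium-3.

He-3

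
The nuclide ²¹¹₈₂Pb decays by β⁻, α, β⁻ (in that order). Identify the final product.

Pb-207

Start: (A, Z) = (211, 82).
After β⁻: (211, 83).
After α: (207, 81).
After β⁻: (207, 82).
Z = 82 is lead.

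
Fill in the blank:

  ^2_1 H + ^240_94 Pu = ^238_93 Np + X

alpha particle

Conserve mass number: 2 + 240 = 238 + A, so A = 4.
Conserve atomic number: 1 + 94 = 93 + Z, so Z = 2.
A = 4 and Z = 2 is ^4_2 He — an alpha particle.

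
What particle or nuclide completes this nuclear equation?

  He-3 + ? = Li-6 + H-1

Conserve mass number: 3 + A = 6 + 1, so A = 4.
Conserve atomic number: 2 + Z = 3 + 1, so Z = 2.
A = 4 and Z = 2 is He-4 — an alpha particle.

alpha particle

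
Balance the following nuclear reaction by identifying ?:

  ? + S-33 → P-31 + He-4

Conserve mass number: A + 33 = 31 + 4, so A = 2.
Conserve atomic number: Z + 16 = 15 + 2, so Z = 1.
A = 2 and Z = 1 is H-2 — a deuteron.

deuteron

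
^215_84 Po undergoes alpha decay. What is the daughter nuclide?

Pb-211

Alpha decay: mass number changes by -4, atomic number by -2.
A: 215 − 4 = 211; Z: 84 − 2 = 82.
Z = 82 is lead, so the daughter is ^211_82 Pb.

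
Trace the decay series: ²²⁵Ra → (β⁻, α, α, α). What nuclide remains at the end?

Start: (A, Z) = (225, 88).
After β⁻: (225, 89).
After α: (221, 87).
After α: (217, 85).
After α: (213, 83).
Z = 83 is bismuth.

Bi-213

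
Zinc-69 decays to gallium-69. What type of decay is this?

ΔA = 69 − 69 = 0; ΔZ = 31 − 30 = +1.
A is unchanged and Z rises by 1 — a neutron has become a proton (β⁻ decay).

beta-minus decay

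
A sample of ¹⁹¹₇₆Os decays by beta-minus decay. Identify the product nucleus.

Beta-minus decay: mass number changes by +0, atomic number by +1.
A: 191 = 191; Z: 76 + 1 = 77.
Z = 77 is iridium, so the daughter is ¹⁹¹₇₇Ir.

Ir-191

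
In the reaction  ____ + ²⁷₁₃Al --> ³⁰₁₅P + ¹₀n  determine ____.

Conserve mass number: A + 27 = 30 + 1, so A = 4.
Conserve atomic number: Z + 13 = 15 + 0, so Z = 2.
A = 4 and Z = 2 is ⁴₂He — an alpha particle.

alpha particle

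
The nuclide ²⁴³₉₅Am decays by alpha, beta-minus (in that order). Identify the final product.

Pu-239

Start: (A, Z) = (243, 95).
After α: (239, 93).
After β⁻: (239, 94).
Z = 94 is plutonium.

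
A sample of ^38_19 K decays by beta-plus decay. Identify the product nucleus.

Beta-plus decay: mass number changes by +0, atomic number by -1.
A: 38 = 38; Z: 19 − 1 = 18.
Z = 18 is argon, so the daughter is ^38_18 Ar.

Ar-38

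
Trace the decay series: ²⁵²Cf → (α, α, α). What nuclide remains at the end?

U-240

Start: (A, Z) = (252, 98).
After α: (248, 96).
After α: (244, 94).
After α: (240, 92).
Z = 92 is uranium.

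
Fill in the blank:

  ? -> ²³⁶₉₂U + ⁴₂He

Conserve mass number: A = 236 + 4, so A = 240.
Conserve atomic number: Z = 92 + 2, so Z = 94.
Z = 94 is plutonium, so the species is ²⁴⁰₉₄Pu.

Pu-240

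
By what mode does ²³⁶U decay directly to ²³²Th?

alpha decay

ΔA = 232 − 236 = -4; ΔZ = 90 − 92 = -2.
A drops by 4 and Z drops by 2 — the signature of alpha emission.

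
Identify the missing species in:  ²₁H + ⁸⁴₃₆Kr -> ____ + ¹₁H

Kr-85

Conserve mass number: 2 + 84 = A + 1, so A = 85.
Conserve atomic number: 1 + 36 = Z + 1, so Z = 36.
Z = 36 is krypton, so the species is ⁸⁵₃₆Kr.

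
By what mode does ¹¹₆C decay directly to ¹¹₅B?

ΔA = 11 − 11 = 0; ΔZ = 5 − 6 = -1.
A is unchanged and Z drops by 1 — a proton has become a neutron (β⁺ emission or electron capture).

beta-plus decay or electron capture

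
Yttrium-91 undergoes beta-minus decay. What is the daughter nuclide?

Zr-91

Beta-minus decay: mass number changes by +0, atomic number by +1.
A: 91 = 91; Z: 39 + 1 = 40.
Z = 40 is zirconium, so the daughter is zirconium-91.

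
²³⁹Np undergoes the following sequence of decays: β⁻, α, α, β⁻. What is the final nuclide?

Start: (A, Z) = (239, 93).
After β⁻: (239, 94).
After α: (235, 92).
After α: (231, 90).
After β⁻: (231, 91).
Z = 91 is protactinium.

Pa-231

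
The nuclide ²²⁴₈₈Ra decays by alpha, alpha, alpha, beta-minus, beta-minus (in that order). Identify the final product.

Start: (A, Z) = (224, 88).
After α: (220, 86).
After α: (216, 84).
After α: (212, 82).
After β⁻: (212, 83).
After β⁻: (212, 84).
Z = 84 is polonium.

Po-212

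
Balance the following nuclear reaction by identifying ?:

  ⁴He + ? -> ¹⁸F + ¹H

Conserve mass number: 4 + A = 18 + 1, so A = 15.
Conserve atomic number: 2 + Z = 9 + 1, so Z = 8.
Z = 8 is oxygen, so the species is ¹⁵O.

O-15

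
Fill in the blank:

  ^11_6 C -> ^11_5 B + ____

Conserve mass number: 11 = 11 + A, so A = 0.
Conserve atomic number: 6 = 5 + Z, so Z = 1.
A = 0 and Z = 1 is ^0_1 e — a positron.

positron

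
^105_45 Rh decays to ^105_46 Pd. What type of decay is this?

beta-minus decay

ΔA = 105 − 105 = 0; ΔZ = 46 − 45 = +1.
A is unchanged and Z rises by 1 — a neutron has become a proton (β⁻ decay).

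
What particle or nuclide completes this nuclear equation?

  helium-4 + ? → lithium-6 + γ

deuteron

Conserve mass number: 4 + A = 6 + 0, so A = 2.
Conserve atomic number: 2 + Z = 3 + 0, so Z = 1.
A = 2 and Z = 1 is hydrogen-2 — a deuteron.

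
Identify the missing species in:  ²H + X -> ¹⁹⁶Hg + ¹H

Hg-195

Conserve mass number: 2 + A = 196 + 1, so A = 195.
Conserve atomic number: 1 + Z = 80 + 1, so Z = 80.
Z = 80 is mercury, so the species is ¹⁹⁵Hg.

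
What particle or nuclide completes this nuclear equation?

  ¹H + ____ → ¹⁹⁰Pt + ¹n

Ir-190

Conserve mass number: 1 + A = 190 + 1, so A = 190.
Conserve atomic number: 1 + Z = 78 + 0, so Z = 77.
Z = 77 is iridium, so the species is ¹⁹⁰Ir.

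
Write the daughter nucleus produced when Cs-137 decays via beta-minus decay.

Beta-minus decay: mass number changes by +0, atomic number by +1.
A: 137 = 137; Z: 55 + 1 = 56.
Z = 56 is barium, so the daughter is Ba-137.

Ba-137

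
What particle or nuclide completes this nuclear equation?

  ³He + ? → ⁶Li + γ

triton

Conserve mass number: 3 + A = 6 + 0, so A = 3.
Conserve atomic number: 2 + Z = 3 + 0, so Z = 1.
A = 3 and Z = 1 is ³H — a triton.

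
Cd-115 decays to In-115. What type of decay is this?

beta-minus decay

ΔA = 115 − 115 = 0; ΔZ = 49 − 48 = +1.
A is unchanged and Z rises by 1 — a neutron has become a proton (β⁻ decay).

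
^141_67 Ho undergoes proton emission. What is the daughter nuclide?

Dy-140

Proton emission: mass number changes by -1, atomic number by -1.
A: 141 − 1 = 140; Z: 67 − 1 = 66.
Z = 66 is dysprosium, so the daughter is ^140_66 Dy.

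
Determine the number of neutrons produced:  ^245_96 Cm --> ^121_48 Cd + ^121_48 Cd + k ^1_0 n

Conserve mass number: 245 = 121 + 121 + k, so k = 245 − 242 = 3.
Check atomic number: 96 = 48 + 48 + 0 = 96. ✓

3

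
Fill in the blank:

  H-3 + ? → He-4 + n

deuteron

Conserve mass number: 3 + A = 4 + 1, so A = 2.
Conserve atomic number: 1 + Z = 2 + 0, so Z = 1.
A = 2 and Z = 1 is H-2 — a deuteron.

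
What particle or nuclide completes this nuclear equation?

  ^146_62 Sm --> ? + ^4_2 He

Conserve mass number: 146 = A + 4, so A = 142.
Conserve atomic number: 62 = Z + 2, so Z = 60.
Z = 60 is neodymium, so the species is ^142_60 Nd.

Nd-142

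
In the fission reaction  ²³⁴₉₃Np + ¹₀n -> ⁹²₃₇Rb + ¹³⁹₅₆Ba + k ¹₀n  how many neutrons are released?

Conserve mass number: 235 = 92 + 139 + k, so k = 235 − 231 = 4.
Check atomic number: 93 = 37 + 56 + 0 = 93. ✓

4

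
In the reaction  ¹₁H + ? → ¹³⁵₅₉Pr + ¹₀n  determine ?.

Conserve mass number: 1 + A = 135 + 1, so A = 135.
Conserve atomic number: 1 + Z = 59 + 0, so Z = 58.
Z = 58 is cerium, so the species is ¹³⁵₅₈Ce.

Ce-135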